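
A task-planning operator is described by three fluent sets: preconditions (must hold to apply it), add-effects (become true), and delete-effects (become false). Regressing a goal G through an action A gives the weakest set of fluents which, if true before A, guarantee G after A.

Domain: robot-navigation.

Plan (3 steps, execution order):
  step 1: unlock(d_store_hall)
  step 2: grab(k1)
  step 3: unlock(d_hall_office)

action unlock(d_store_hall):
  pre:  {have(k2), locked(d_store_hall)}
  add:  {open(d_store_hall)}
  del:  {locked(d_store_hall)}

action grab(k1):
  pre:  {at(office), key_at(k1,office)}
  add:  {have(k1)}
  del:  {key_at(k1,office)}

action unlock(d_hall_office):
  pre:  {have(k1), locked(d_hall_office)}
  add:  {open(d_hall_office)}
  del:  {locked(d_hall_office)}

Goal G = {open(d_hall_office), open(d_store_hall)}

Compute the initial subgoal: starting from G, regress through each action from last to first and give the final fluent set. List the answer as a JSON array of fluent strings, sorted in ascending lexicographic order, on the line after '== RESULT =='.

Regress step by step:
  through step 3 (unlock(d_hall_office)): drop {open(d_hall_office)}, keep {open(d_store_hall)}, require {have(k1), locked(d_hall_office)}
    → {have(k1), locked(d_hall_office), open(d_store_hall)}
  through step 2 (grab(k1)): drop {have(k1)}, keep {locked(d_hall_office), open(d_store_hall)}, require {at(office), key_at(k1,office)}
    → {at(office), key_at(k1,office), locked(d_hall_office), open(d_store_hall)}
  through step 1 (unlock(d_store_hall)): drop {open(d_store_hall)}, keep {at(office), key_at(k1,office), locked(d_hall_office)}, require {have(k2), locked(d_store_hall)}
    → {at(office), have(k2), key_at(k1,office), locked(d_hall_office), locked(d_store_hall)}

== RESULT ==
["at(office)", "have(k2)", "key_at(k1,office)", "locked(d_hall_office)", "locked(d_store_hall)"]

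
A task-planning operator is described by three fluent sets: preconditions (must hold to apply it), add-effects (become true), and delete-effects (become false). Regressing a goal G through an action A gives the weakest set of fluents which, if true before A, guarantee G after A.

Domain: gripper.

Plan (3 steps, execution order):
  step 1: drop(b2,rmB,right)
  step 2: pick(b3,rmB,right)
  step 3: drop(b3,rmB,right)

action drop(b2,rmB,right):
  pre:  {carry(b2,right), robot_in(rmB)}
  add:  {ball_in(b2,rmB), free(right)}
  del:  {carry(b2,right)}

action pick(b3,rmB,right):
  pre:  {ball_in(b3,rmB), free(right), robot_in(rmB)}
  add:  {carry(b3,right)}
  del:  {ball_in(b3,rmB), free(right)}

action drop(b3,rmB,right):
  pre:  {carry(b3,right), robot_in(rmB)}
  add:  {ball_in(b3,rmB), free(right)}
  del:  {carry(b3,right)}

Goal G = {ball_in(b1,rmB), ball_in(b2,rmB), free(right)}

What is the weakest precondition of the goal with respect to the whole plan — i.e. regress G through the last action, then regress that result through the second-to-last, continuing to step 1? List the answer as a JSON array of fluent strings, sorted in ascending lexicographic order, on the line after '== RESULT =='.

Regress step by step:
  through step 3 (drop(b3,rmB,right)): drop {free(right)}, keep {ball_in(b1,rmB), ball_in(b2,rmB)}, require {carry(b3,right), robot_in(rmB)}
    → {ball_in(b1,rmB), ball_in(b2,rmB), carry(b3,right), robot_in(rmB)}
  through step 2 (pick(b3,rmB,right)): drop {carry(b3,right)}, keep {ball_in(b1,rmB), ball_in(b2,rmB), robot_in(rmB)}, require {ball_in(b3,rmB), free(right), robot_in(rmB)}
    → {ball_in(b1,rmB), ball_in(b2,rmB), ball_in(b3,rmB), free(right), robot_in(rmB)}
  through step 1 (drop(b2,rmB,right)): drop {ball_in(b2,rmB), free(right)}, keep {ball_in(b1,rmB), ball_in(b3,rmB), robot_in(rmB)}, require {carry(b2,right), robot_in(rmB)}
    → {ball_in(b1,rmB), ball_in(b3,rmB), carry(b2,right), robot_in(rmB)}

== RESULT ==
["ball_in(b1,rmB)", "ball_in(b3,rmB)", "carry(b2,right)", "robot_in(rmB)"]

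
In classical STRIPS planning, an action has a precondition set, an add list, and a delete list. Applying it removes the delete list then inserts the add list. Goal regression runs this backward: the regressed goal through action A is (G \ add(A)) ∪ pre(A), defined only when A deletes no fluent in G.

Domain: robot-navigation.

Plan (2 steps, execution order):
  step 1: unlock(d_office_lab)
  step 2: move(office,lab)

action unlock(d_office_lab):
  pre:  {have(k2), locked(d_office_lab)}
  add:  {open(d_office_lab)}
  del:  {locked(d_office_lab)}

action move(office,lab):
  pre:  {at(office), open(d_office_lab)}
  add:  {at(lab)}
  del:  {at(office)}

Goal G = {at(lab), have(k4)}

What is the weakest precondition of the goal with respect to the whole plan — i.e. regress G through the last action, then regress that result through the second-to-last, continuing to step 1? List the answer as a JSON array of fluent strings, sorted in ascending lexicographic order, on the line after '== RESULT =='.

Regress step by step:
  through step 2 (move(office,lab)): drop {at(lab)}, keep {have(k4)}, require {at(office), open(d_office_lab)}
    → {at(office), have(k4), open(d_office_lab)}
  through step 1 (unlock(d_office_lab)): drop {open(d_office_lab)}, keep {at(office), have(k4)}, require {have(k2), locked(d_office_lab)}
    → {at(office), have(k2), have(k4), locked(d_office_lab)}

== RESULT ==
["at(office)", "have(k2)", "have(k4)", "locked(d_office_lab)"]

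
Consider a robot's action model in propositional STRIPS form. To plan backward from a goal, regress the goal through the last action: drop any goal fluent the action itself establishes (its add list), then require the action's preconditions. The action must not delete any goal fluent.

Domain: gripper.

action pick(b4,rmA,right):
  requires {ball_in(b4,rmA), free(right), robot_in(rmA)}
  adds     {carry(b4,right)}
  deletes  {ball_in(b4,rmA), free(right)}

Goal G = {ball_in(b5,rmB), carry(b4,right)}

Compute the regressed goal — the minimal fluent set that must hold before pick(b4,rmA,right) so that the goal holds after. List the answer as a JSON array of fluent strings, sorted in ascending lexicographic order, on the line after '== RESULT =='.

Regress:
  G ∩ del = {}  (empty — regression defined)
  G \ add = {ball_in(b5,rmB), carry(b4,right)} \ {carry(b4,right)} = {ball_in(b5,rmB)}
  ∪ pre   = {ball_in(b5,rmB)} ∪ {ball_in(b4,rmA), free(right), robot_in(rmA)}
          = {ball_in(b4,rmA), ball_in(b5,rmB), free(right), robot_in(rmA)}

== RESULT ==
["ball_in(b4,rmA)", "ball_in(b5,rmB)", "free(right)", "robot_in(rmA)"]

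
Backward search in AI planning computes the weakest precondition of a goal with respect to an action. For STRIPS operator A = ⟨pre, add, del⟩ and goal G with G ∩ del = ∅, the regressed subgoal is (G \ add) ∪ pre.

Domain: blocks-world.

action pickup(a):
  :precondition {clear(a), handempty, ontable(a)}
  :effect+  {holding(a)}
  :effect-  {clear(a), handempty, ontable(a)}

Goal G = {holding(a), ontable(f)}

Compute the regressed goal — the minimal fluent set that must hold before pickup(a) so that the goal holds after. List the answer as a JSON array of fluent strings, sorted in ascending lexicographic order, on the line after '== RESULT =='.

Regress:
  G ∩ del = {}  (empty — regression defined)
  G \ add = {holding(a), ontable(f)} \ {holding(a)} = {ontable(f)}
  ∪ pre   = {ontable(f)} ∪ {clear(a), handempty, ontable(a)}
          = {clear(a), handempty, ontable(a), ontable(f)}

== RESULT ==
["clear(a)", "handempty", "ontable(a)", "ontable(f)"]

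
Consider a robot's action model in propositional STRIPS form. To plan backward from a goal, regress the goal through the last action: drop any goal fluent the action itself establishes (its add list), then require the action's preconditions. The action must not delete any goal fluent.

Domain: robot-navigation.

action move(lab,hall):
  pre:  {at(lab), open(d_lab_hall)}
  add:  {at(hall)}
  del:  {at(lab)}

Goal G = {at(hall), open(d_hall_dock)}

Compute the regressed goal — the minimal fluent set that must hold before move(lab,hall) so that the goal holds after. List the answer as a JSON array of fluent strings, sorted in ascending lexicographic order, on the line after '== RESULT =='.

Compute (G \ add) ∪ pre:
  G ∩ del = {}  (empty — regression defined)
  G \ add = {at(hall), open(d_hall_dock)} \ {at(hall)} = {open(d_hall_dock)}
  ∪ pre   = {open(d_hall_dock)} ∪ {at(lab), open(d_lab_hall)}
          = {at(lab), open(d_hall_dock), open(d_lab_hall)}

== RESULT ==
["at(lab)", "open(d_hall_dock)", "open(d_lab_hall)"]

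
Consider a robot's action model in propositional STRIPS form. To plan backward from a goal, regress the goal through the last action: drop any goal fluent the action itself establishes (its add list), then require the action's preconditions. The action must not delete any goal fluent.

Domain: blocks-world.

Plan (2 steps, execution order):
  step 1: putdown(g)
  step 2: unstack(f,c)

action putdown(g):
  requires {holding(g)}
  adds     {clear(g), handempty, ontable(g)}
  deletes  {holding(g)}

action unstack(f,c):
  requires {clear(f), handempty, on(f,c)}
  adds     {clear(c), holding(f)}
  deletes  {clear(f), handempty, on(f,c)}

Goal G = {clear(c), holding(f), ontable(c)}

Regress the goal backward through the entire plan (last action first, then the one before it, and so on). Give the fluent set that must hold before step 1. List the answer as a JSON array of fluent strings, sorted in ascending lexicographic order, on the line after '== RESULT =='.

Work backward from the goal:
  through step 2 (unstack(f,c)): drop {clear(c), holding(f)}, keep {ontable(c)}, require {clear(f), handempty, on(f,c)}
    → {clear(f), handempty, on(f,c), ontable(c)}
  through step 1 (putdown(g)): drop {handempty}, keep {clear(f), on(f,c), ontable(c)}, require {holding(g)}
    → {clear(f), holding(g), on(f,c), ontable(c)}

== RESULT ==
["clear(f)", "holding(g)", "on(f,c)", "ontable(c)"]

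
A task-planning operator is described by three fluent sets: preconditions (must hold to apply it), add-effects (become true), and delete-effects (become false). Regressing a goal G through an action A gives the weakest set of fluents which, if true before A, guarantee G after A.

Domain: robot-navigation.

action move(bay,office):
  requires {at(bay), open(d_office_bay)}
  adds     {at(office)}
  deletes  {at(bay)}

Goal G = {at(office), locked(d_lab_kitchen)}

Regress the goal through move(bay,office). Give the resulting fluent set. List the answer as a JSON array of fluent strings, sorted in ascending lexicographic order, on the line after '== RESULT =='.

Compute (G \ add) ∪ pre:
  G ∩ del = {}  (empty — regression defined)
  G \ add = {at(office), locked(d_lab_kitchen)} \ {at(office)} = {locked(d_lab_kitchen)}
  ∪ pre   = {locked(d_lab_kitchen)} ∪ {at(bay), open(d_office_bay)}
          = {at(bay), locked(d_lab_kitchen), open(d_office_bay)}

== RESULT ==
["at(bay)", "locked(d_lab_kitchen)", "open(d_office_bay)"]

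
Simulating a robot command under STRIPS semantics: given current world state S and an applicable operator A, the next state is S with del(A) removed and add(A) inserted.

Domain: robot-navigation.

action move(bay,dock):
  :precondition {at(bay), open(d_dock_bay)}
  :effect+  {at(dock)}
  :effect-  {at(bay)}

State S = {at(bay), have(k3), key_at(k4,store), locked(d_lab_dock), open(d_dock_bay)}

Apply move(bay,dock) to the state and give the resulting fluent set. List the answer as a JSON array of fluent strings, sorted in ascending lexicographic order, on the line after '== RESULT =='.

Progress:
  pre ⊆ S: {at(bay), open(d_dock_bay)} ⊆ S  — applicable
  S \ del = {have(k3), key_at(k4,store), locked(d_lab_dock), open(d_dock_bay)}
  ∪ add   = {at(dock), have(k3), key_at(k4,store), locked(d_lab_dock), open(d_dock_bay)}

== RESULT ==
["at(dock)", "have(k3)", "key_at(k4,store)", "locked(d_lab_dock)", "open(d_dock_bay)"]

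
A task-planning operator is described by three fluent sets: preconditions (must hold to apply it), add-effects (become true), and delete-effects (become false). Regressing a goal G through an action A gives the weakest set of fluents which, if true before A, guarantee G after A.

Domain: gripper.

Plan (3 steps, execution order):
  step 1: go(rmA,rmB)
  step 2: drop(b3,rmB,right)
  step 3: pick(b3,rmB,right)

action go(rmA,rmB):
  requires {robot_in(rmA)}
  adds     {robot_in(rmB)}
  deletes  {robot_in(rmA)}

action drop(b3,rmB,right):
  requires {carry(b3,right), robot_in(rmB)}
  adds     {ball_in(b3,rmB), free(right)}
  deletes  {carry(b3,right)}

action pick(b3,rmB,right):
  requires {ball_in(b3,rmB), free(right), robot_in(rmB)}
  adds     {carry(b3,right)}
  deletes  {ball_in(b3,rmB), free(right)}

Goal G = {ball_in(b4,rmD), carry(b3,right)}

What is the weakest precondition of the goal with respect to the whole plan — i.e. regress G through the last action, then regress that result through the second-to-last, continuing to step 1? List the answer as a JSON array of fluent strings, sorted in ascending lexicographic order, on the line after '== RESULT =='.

Work backward from the goal:
  through step 3 (pick(b3,rmB,right)): drop {carry(b3,right)}, keep {ball_in(b4,rmD)}, require {ball_in(b3,rmB), free(right), robot_in(rmB)}
    → {ball_in(b3,rmB), ball_in(b4,rmD), free(right), robot_in(rmB)}
  through step 2 (drop(b3,rmB,right)): drop {ball_in(b3,rmB), free(right)}, keep {ball_in(b4,rmD), robot_in(rmB)}, require {carry(b3,right), robot_in(rmB)}
    → {ball_in(b4,rmD), carry(b3,right), robot_in(rmB)}
  through step 1 (go(rmA,rmB)): drop {robot_in(rmB)}, keep {ball_in(b4,rmD), carry(b3,right)}, require {robot_in(rmA)}
    → {ball_in(b4,rmD), carry(b3,right), robot_in(rmA)}

== RESULT ==
["ball_in(b4,rmD)", "carry(b3,right)", "robot_in(rmA)"]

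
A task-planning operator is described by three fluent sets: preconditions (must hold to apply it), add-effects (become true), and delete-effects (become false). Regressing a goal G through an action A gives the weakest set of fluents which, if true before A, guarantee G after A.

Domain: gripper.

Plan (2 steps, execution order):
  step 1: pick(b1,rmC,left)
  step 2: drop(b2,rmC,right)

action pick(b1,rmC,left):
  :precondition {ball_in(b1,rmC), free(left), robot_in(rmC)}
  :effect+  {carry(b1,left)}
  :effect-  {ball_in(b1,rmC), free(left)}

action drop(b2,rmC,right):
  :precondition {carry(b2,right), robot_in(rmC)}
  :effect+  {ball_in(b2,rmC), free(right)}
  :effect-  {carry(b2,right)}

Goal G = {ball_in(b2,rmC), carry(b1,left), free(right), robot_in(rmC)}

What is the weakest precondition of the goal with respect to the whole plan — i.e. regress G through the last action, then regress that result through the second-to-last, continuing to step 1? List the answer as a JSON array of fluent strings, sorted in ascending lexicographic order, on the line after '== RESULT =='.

Work backward from the goal:
  through step 2 (drop(b2,rmC,right)): drop {ball_in(b2,rmC), free(right)}, keep {carry(b1,left), robot_in(rmC)}, require {carry(b2,right), robot_in(rmC)}
    → {carry(b1,left), carry(b2,right), robot_in(rmC)}
  through step 1 (pick(b1,rmC,left)): drop {carry(b1,left)}, keep {carry(b2,right), robot_in(rmC)}, require {ball_in(b1,rmC), free(left), robot_in(rmC)}
    → {ball_in(b1,rmC), carry(b2,right), free(left), robot_in(rmC)}

== RESULT ==
["ball_in(b1,rmC)", "carry(b2,right)", "free(left)", "robot_in(rmC)"]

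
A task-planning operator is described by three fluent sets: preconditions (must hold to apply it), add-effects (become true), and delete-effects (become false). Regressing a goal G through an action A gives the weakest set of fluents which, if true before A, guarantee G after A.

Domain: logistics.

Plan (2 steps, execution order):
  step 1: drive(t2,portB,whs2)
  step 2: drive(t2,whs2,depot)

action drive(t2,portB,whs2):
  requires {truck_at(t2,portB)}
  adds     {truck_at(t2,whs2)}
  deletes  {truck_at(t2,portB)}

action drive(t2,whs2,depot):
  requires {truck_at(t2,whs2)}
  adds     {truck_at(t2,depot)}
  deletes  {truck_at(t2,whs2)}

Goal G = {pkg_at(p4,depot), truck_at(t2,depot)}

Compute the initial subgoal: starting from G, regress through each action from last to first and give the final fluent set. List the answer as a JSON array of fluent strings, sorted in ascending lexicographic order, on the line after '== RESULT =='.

Work backward from the goal:
  through step 2 (drive(t2,whs2,depot)): drop {truck_at(t2,depot)}, keep {pkg_at(p4,depot)}, require {truck_at(t2,whs2)}
    → {pkg_at(p4,depot), truck_at(t2,whs2)}
  through step 1 (drive(t2,portB,whs2)): drop {truck_at(t2,whs2)}, keep {pkg_at(p4,depot)}, require {truck_at(t2,portB)}
    → {pkg_at(p4,depot), truck_at(t2,portB)}

== RESULT ==
["pkg_at(p4,depot)", "truck_at(t2,portB)"]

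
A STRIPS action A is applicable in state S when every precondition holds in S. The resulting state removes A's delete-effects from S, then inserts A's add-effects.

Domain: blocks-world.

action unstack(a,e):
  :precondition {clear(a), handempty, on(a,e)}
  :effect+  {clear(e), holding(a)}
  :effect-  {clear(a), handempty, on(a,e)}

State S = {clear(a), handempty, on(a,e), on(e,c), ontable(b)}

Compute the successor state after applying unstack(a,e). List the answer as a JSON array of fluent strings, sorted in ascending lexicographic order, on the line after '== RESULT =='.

Compute (S \ del) ∪ add:
  pre ⊆ S: {clear(a), handempty, on(a,e)} ⊆ S  — applicable
  S \ del = {on(e,c), ontable(b)}
  ∪ add   = {clear(e), holding(a), on(e,c), ontable(b)}

== RESULT ==
["clear(e)", "holding(a)", "on(e,c)", "ontable(b)"]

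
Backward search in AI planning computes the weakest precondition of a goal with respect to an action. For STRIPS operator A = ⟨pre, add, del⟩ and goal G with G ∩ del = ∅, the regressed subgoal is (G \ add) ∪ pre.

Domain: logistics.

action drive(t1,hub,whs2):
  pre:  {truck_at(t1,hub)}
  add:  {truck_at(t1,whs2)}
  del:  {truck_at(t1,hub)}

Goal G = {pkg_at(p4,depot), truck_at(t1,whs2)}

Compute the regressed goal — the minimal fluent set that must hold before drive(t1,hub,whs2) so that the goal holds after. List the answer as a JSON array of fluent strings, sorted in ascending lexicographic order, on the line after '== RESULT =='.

Compute (G \ add) ∪ pre:
  G ∩ del = {}  (empty — regression defined)
  G \ add = {pkg_at(p4,depot), truck_at(t1,whs2)} \ {truck_at(t1,whs2)} = {pkg_at(p4,depot)}
  ∪ pre   = {pkg_at(p4,depot)} ∪ {truck_at(t1,hub)}
          = {pkg_at(p4,depot), truck_at(t1,hub)}

== RESULT ==
["pkg_at(p4,depot)", "truck_at(t1,hub)"]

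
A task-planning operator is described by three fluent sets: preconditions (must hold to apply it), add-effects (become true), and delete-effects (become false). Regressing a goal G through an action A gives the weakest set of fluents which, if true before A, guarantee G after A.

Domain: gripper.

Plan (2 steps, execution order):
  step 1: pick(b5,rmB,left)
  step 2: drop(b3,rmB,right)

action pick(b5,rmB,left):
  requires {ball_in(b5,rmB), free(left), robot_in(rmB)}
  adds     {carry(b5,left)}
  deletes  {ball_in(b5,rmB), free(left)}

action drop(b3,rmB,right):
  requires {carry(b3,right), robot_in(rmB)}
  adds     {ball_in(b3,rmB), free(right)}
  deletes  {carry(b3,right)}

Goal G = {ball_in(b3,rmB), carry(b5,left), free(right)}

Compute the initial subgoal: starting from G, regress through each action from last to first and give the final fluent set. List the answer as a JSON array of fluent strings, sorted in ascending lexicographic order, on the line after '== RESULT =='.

Work backward from the goal:
  through step 2 (drop(b3,rmB,right)): drop {ball_in(b3,rmB), free(right)}, keep {carry(b5,left)}, require {carry(b3,right), robot_in(rmB)}
    → {carry(b3,right), carry(b5,left), robot_in(rmB)}
  through step 1 (pick(b5,rmB,left)): drop {carry(b5,left)}, keep {carry(b3,right), robot_in(rmB)}, require {ball_in(b5,rmB), free(left), robot_in(rmB)}
    → {ball_in(b5,rmB), carry(b3,right), free(left), robot_in(rmB)}

== RESULT ==
["ball_in(b5,rmB)", "carry(b3,right)", "free(left)", "robot_in(rmB)"]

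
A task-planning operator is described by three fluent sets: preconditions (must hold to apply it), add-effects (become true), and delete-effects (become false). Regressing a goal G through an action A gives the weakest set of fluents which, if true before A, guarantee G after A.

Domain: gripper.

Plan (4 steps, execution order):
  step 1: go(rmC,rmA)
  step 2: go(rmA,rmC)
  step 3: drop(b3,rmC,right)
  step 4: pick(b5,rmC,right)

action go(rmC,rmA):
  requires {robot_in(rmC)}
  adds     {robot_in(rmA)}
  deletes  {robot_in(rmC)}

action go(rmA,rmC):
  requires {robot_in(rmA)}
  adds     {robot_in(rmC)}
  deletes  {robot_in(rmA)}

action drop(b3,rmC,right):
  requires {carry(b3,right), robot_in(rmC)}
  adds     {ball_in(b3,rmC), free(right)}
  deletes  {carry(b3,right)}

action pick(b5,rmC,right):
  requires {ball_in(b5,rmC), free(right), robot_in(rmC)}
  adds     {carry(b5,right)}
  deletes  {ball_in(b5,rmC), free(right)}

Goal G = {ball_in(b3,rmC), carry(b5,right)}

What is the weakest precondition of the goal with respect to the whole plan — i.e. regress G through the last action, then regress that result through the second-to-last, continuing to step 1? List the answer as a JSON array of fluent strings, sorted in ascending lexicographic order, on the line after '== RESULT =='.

Work backward from the goal:
  through step 4 (pick(b5,rmC,right)): drop {carry(b5,right)}, keep {ball_in(b3,rmC)}, require {ball_in(b5,rmC), free(right), robot_in(rmC)}
    → {ball_in(b3,rmC), ball_in(b5,rmC), free(right), robot_in(rmC)}
  through step 3 (drop(b3,rmC,right)): drop {ball_in(b3,rmC), free(right)}, keep {ball_in(b5,rmC), robot_in(rmC)}, require {carry(b3,right), robot_in(rmC)}
    → {ball_in(b5,rmC), carry(b3,right), robot_in(rmC)}
  through step 2 (go(rmA,rmC)): drop {robot_in(rmC)}, keep {ball_in(b5,rmC), carry(b3,right)}, require {robot_in(rmA)}
    → {ball_in(b5,rmC), carry(b3,right), robot_in(rmA)}
  through step 1 (go(rmC,rmA)): drop {robot_in(rmA)}, keep {ball_in(b5,rmC), carry(b3,right)}, require {robot_in(rmC)}
    → {ball_in(b5,rmC), carry(b3,right), robot_in(rmC)}

== RESULT ==
["ball_in(b5,rmC)", "carry(b3,right)", "robot_in(rmC)"]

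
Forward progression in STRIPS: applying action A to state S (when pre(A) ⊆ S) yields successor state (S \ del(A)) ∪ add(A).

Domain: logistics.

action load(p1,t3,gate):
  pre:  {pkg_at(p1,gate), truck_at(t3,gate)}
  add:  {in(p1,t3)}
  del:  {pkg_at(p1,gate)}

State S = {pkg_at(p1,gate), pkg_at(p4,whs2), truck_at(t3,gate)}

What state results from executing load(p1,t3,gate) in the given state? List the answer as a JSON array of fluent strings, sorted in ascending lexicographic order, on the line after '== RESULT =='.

Compute (S \ del) ∪ add:
  pre ⊆ S: {pkg_at(p1,gate), truck_at(t3,gate)} ⊆ S  — applicable
  S \ del = {pkg_at(p4,whs2), truck_at(t3,gate)}
  ∪ add   = {in(p1,t3), pkg_at(p4,whs2), truck_at(t3,gate)}

== RESULT ==
["in(p1,t3)", "pkg_at(p4,whs2)", "truck_at(t3,gate)"]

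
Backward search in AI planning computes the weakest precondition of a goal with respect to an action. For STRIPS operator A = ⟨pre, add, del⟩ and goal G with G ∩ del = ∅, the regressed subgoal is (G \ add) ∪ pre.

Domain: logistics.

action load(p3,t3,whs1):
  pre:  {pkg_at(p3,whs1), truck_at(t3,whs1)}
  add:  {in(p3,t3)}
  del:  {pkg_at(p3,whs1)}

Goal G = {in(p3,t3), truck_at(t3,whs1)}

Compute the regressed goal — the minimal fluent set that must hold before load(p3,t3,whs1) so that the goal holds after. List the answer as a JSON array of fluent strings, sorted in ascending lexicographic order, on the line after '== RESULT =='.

Regress:
  G ∩ del = {}  (empty — regression defined)
  G \ add = {in(p3,t3), truck_at(t3,whs1)} \ {in(p3,t3)} = {truck_at(t3,whs1)}
  ∪ pre   = {truck_at(t3,whs1)} ∪ {pkg_at(p3,whs1), truck_at(t3,whs1)}
          = {pkg_at(p3,whs1), truck_at(t3,whs1)}

== RESULT ==
["pkg_at(p3,whs1)", "truck_at(t3,whs1)"]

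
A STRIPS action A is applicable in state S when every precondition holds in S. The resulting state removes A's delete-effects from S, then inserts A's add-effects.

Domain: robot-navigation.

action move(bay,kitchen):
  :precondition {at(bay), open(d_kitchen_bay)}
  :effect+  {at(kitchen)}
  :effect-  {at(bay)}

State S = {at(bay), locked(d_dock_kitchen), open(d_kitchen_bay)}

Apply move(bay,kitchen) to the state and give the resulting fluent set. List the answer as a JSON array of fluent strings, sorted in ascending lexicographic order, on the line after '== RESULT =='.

Compute (S \ del) ∪ add:
  pre ⊆ S: {at(bay), open(d_kitchen_bay)} ⊆ S  — applicable
  S \ del = {locked(d_dock_kitchen), open(d_kitchen_bay)}
  ∪ add   = {at(kitchen), locked(d_dock_kitchen), open(d_kitchen_bay)}

== RESULT ==
["at(kitchen)", "locked(d_dock_kitchen)", "open(d_kitchen_bay)"]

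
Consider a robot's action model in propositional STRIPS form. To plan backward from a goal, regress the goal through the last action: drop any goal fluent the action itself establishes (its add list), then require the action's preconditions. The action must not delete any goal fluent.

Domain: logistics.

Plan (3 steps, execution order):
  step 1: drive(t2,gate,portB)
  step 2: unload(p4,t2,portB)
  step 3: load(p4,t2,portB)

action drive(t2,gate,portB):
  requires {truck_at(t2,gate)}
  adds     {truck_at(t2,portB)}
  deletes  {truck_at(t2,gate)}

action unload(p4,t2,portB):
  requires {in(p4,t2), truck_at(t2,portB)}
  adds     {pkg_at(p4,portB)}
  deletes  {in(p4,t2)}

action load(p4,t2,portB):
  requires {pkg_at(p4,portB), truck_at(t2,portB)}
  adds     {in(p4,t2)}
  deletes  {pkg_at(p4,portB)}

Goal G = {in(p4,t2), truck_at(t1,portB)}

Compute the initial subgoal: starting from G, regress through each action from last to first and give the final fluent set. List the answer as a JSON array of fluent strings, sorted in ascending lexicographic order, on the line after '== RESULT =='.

Regress step by step:
  through step 3 (load(p4,t2,portB)): drop {in(p4,t2)}, keep {truck_at(t1,portB)}, require {pkg_at(p4,portB), truck_at(t2,portB)}
    → {pkg_at(p4,portB), truck_at(t1,portB), truck_at(t2,portB)}
  through step 2 (unload(p4,t2,portB)): drop {pkg_at(p4,portB)}, keep {truck_at(t1,portB), truck_at(t2,portB)}, require {in(p4,t2), truck_at(t2,portB)}
    → {in(p4,t2), truck_at(t1,portB), truck_at(t2,portB)}
  through step 1 (drive(t2,gate,portB)): drop {truck_at(t2,portB)}, keep {in(p4,t2), truck_at(t1,portB)}, require {truck_at(t2,gate)}
    → {in(p4,t2), truck_at(t1,portB), truck_at(t2,gate)}

== RESULT ==
["in(p4,t2)", "truck_at(t1,portB)", "truck_at(t2,gate)"]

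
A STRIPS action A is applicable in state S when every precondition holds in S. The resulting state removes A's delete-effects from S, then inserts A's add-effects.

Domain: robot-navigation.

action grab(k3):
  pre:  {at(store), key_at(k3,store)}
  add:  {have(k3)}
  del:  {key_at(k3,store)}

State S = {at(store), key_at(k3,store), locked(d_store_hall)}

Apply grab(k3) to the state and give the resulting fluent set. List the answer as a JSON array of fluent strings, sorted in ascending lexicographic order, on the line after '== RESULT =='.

Compute (S \ del) ∪ add:
  pre ⊆ S: {at(store), key_at(k3,store)} ⊆ S  — applicable
  S \ del = {at(store), locked(d_store_hall)}
  ∪ add   = {at(store), have(k3), locked(d_store_hall)}

== RESULT ==
["at(store)", "have(k3)", "locked(d_store_hall)"]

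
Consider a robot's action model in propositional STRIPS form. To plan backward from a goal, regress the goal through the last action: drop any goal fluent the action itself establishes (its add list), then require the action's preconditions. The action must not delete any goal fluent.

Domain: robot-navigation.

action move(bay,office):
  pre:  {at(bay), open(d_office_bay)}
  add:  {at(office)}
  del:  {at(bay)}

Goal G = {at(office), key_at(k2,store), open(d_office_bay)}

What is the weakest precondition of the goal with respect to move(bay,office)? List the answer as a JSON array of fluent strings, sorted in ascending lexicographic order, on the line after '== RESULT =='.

Compute (G \ add) ∪ pre:
  G ∩ del = {}  (empty — regression defined)
  G \ add = {at(office), key_at(k2,store), open(d_office_bay)} \ {at(office)} = {key_at(k2,store), open(d_office_bay)}
  ∪ pre   = {key_at(k2,store), open(d_office_bay)} ∪ {at(bay), open(d_office_bay)}
          = {at(bay), key_at(k2,store), open(d_office_bay)}

== RESULT ==
["at(bay)", "key_at(k2,store)", "open(d_office_bay)"]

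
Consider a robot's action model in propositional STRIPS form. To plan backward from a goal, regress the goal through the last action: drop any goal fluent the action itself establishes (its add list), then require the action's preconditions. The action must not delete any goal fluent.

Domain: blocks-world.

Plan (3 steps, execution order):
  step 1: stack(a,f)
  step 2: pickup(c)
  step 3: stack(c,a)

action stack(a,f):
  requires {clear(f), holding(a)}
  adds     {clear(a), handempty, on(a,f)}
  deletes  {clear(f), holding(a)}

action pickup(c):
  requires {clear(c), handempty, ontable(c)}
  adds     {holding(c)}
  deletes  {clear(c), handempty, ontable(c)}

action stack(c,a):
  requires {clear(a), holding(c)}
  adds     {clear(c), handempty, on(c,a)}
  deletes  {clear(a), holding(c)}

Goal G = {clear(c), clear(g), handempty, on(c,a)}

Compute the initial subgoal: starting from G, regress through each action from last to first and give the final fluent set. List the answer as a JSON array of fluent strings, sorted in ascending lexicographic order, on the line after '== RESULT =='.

Regress step by step:
  through step 3 (stack(c,a)): drop {clear(c), handempty, on(c,a)}, keep {clear(g)}, require {clear(a), holding(c)}
    → {clear(a), clear(g), holding(c)}
  through step 2 (pickup(c)): drop {holding(c)}, keep {clear(a), clear(g)}, require {clear(c), handempty, ontable(c)}
    → {clear(a), clear(c), clear(g), handempty, ontable(c)}
  through step 1 (stack(a,f)): drop {clear(a), handempty}, keep {clear(c), clear(g), ontable(c)}, require {clear(f), holding(a)}
    → {clear(c), clear(f), clear(g), holding(a), ontable(c)}

== RESULT ==
["clear(c)", "clear(f)", "clear(g)", "holding(a)", "ontable(c)"]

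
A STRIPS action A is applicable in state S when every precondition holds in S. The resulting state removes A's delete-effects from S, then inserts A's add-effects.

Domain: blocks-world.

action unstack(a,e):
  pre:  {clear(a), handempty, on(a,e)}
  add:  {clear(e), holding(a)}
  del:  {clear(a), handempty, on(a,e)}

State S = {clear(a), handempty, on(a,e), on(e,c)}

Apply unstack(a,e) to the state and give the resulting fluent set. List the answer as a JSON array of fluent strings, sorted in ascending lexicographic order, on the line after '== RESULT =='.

Progress:
  pre ⊆ S: {clear(a), handempty, on(a,e)} ⊆ S  — applicable
  S \ del = {on(e,c)}
  ∪ add   = {clear(e), holding(a), on(e,c)}

== RESULT ==
["clear(e)", "holding(a)", "on(e,c)"]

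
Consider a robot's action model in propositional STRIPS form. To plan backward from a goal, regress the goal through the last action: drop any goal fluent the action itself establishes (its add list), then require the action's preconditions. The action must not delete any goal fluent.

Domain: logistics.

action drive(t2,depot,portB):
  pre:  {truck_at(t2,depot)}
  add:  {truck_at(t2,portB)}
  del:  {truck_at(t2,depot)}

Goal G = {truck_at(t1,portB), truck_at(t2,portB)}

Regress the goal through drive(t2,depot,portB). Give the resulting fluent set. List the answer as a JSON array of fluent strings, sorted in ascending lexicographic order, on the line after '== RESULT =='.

Compute (G \ add) ∪ pre:
  G ∩ del = {}  (empty — regression defined)
  G \ add = {truck_at(t1,portB), truck_at(t2,portB)} \ {truck_at(t2,portB)} = {truck_at(t1,portB)}
  ∪ pre   = {truck_at(t1,portB)} ∪ {truck_at(t2,depot)}
          = {truck_at(t1,portB), truck_at(t2,depot)}

== RESULT ==
["truck_at(t1,portB)", "truck_at(t2,depot)"]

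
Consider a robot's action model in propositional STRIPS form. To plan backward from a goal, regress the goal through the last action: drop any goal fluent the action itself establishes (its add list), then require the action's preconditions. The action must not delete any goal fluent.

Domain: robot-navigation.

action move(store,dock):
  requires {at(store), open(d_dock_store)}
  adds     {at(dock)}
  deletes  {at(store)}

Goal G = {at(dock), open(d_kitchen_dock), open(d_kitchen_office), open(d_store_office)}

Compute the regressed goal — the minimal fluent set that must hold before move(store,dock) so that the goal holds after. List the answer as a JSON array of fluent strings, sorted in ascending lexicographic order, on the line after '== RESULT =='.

Regress:
  G ∩ del = {}  (empty — regression defined)
  G \ add = {at(dock), open(d_kitchen_dock), open(d_kitchen_office), open(d_store_office)} \ {at(dock)} = {open(d_kitchen_dock), open(d_kitchen_office), open(d_store_office)}
  ∪ pre   = {open(d_kitchen_dock), open(d_kitchen_office), open(d_store_office)} ∪ {at(store), open(d_dock_store)}
          = {at(store), open(d_dock_store), open(d_kitchen_dock), open(d_kitchen_office), open(d_store_office)}

== RESULT ==
["at(store)", "open(d_dock_store)", "open(d_kitchen_dock)", "open(d_kitchen_office)", "open(d_store_office)"]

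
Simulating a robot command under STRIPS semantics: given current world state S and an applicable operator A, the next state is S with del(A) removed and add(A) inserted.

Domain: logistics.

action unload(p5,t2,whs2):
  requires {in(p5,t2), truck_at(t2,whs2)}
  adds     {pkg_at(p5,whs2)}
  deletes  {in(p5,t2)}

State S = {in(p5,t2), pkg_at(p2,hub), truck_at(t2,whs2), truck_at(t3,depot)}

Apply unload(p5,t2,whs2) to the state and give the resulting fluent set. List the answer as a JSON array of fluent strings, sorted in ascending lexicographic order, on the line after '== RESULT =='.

Progress:
  pre ⊆ S: {in(p5,t2), truck_at(t2,whs2)} ⊆ S  — applicable
  S \ del = {pkg_at(p2,hub), truck_at(t2,whs2), truck_at(t3,depot)}
  ∪ add   = {pkg_at(p2,hub), pkg_at(p5,whs2), truck_at(t2,whs2), truck_at(t3,depot)}

== RESULT ==
["pkg_at(p2,hub)", "pkg_at(p5,whs2)", "truck_at(t2,whs2)", "truck_at(t3,depot)"]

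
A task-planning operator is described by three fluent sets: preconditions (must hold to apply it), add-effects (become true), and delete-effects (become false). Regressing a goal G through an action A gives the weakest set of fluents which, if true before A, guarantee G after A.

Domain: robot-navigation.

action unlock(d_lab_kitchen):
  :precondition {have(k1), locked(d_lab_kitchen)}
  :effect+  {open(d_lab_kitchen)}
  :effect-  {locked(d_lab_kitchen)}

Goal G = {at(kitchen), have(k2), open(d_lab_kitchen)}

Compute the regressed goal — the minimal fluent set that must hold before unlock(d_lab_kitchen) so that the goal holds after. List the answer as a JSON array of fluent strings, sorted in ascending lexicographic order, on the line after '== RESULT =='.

Regress:
  G ∩ del = {}  (empty — regression defined)
  G \ add = {at(kitchen), have(k2), open(d_lab_kitchen)} \ {open(d_lab_kitchen)} = {at(kitchen), have(k2)}
  ∪ pre   = {at(kitchen), have(k2)} ∪ {have(k1), locked(d_lab_kitchen)}
          = {at(kitchen), have(k1), have(k2), locked(d_lab_kitchen)}

== RESULT ==
["at(kitchen)", "have(k1)", "have(k2)", "locked(d_lab_kitchen)"]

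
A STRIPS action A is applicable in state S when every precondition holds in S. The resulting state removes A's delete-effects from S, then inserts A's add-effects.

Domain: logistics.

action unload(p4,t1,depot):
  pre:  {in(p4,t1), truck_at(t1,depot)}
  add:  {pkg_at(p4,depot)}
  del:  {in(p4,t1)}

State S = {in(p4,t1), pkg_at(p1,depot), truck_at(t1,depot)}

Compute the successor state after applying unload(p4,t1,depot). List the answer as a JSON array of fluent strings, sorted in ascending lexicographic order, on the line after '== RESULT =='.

Compute (S \ del) ∪ add:
  pre ⊆ S: {in(p4,t1), truck_at(t1,depot)} ⊆ S  — applicable
  S \ del = {pkg_at(p1,depot), truck_at(t1,depot)}
  ∪ add   = {pkg_at(p1,depot), pkg_at(p4,depot), truck_at(t1,depot)}

== RESULT ==
["pkg_at(p1,depot)", "pkg_at(p4,depot)", "truck_at(t1,depot)"]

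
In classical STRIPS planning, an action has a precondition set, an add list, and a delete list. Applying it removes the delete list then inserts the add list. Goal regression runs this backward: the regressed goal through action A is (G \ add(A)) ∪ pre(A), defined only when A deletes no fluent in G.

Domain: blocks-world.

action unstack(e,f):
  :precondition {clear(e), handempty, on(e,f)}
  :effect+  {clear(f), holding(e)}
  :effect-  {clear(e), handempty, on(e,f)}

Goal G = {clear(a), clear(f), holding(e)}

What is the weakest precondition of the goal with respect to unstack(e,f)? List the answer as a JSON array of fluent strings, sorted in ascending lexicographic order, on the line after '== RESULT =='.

Regress:
  G ∩ del = {}  (empty — regression defined)
  G \ add = {clear(a), clear(f), holding(e)} \ {clear(f), holding(e)} = {clear(a)}
  ∪ pre   = {clear(a)} ∪ {clear(e), handempty, on(e,f)}
          = {clear(a), clear(e), handempty, on(e,f)}

== RESULT ==
["clear(a)", "clear(e)", "handempty", "on(e,f)"]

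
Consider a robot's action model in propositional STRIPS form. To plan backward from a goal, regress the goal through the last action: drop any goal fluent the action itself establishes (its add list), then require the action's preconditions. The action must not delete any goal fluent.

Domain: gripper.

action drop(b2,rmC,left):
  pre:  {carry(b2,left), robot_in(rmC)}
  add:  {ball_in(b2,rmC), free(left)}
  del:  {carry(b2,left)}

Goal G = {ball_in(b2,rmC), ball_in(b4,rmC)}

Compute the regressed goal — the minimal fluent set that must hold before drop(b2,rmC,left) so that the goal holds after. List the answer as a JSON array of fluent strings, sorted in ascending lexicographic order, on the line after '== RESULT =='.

Compute (G \ add) ∪ pre:
  G ∩ del = {}  (empty — regression defined)
  G \ add = {ball_in(b2,rmC), ball_in(b4,rmC)} \ {ball_in(b2,rmC), free(left)} = {ball_in(b4,rmC)}
  ∪ pre   = {ball_in(b4,rmC)} ∪ {carry(b2,left), robot_in(rmC)}
          = {ball_in(b4,rmC), carry(b2,left), robot_in(rmC)}

== RESULT ==
["ball_in(b4,rmC)", "carry(b2,left)", "robot_in(rmC)"]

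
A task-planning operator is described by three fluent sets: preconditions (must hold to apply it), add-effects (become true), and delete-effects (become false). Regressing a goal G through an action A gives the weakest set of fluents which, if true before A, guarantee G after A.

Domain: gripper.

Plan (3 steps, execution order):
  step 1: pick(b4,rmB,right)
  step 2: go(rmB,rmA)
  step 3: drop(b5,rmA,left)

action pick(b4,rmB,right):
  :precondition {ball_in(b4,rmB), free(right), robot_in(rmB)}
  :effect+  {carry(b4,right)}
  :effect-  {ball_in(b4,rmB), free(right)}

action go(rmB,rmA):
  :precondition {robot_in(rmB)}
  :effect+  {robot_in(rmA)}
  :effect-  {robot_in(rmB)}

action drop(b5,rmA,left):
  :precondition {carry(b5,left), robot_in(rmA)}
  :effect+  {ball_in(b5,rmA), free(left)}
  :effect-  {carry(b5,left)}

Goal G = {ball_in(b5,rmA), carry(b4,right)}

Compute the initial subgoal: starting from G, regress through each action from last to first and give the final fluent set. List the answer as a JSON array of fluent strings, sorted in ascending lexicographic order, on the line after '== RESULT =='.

Work backward from the goal:
  through step 3 (drop(b5,rmA,left)): drop {ball_in(b5,rmA)}, keep {carry(b4,right)}, require {carry(b5,left), robot_in(rmA)}
    → {carry(b4,right), carry(b5,left), robot_in(rmA)}
  through step 2 (go(rmB,rmA)): drop {robot_in(rmA)}, keep {carry(b4,right), carry(b5,left)}, require {robot_in(rmB)}
    → {carry(b4,right), carry(b5,left), robot_in(rmB)}
  through step 1 (pick(b4,rmB,right)): drop {carry(b4,right)}, keep {carry(b5,left), robot_in(rmB)}, require {ball_in(b4,rmB), free(right), robot_in(rmB)}
    → {ball_in(b4,rmB), carry(b5,left), free(right), robot_in(rmB)}

== RESULT ==
["ball_in(b4,rmB)", "carry(b5,left)", "free(right)", "robot_in(rmB)"]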